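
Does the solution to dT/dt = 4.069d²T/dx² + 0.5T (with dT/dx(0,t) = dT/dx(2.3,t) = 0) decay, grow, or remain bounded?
T grows unboundedly. With Neumann BCs the constant mode has diffusion eigenvalue 0, so any r > 0 makes it grow like e^(0.5t); solution grows exponentially.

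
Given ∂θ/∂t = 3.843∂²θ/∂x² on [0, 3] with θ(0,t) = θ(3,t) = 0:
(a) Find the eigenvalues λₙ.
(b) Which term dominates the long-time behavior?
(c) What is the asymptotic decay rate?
Eigenvalues: λₙ = 3.843n²π²/3².
First three modes:
  n=1: λ₁ = 3.843π²/3² ≈ 4.214
  n=2: λ₂ = 15.372π²/3² ≈ 16.857 (4× faster decay)
  n=3: λ₃ = 34.587π²/3² ≈ 37.929 (9× faster decay)
As t → ∞, higher modes decay exponentially faster. The n=1 mode dominates: θ ~ c₁ sin(πx/3) e^{-λ₁t}.
Decay rate: λ₁ = 3.843π²/3² ≈ 4.214.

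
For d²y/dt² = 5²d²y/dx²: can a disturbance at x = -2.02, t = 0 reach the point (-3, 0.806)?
Yes. The domain of dependence is [-7.03, 1.03], and -2.02 ∈ [-7.03, 1.03].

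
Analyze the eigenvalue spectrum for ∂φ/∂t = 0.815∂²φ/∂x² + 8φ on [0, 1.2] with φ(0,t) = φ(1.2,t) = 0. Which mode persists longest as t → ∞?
Eigenvalues: λₙ = 0.815n²π²/1.2² - 8.
First three modes:
  n=1: λ₁ = 0.815π²/1.2² - 8 ≈ -2.414
  n=2: λ₂ = 3.26π²/1.2² - 8 ≈ 14.344
  n=3: λ₃ = 7.335π²/1.2² - 8 ≈ 42.273
Since 0.815π²/1.2² ≈ 5.586 < 8, λ₁ < 0.
The n=1 mode grows fastest (−λₙ is largest for n=1) → dominates.
Asymptotic: φ ~ c₁ sin(πx/1.2) e^{2.414t} (exponential growth at rate −λ₁ ≈ 2.414).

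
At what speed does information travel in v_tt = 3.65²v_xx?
Speed = 3.65. Information travels along characteristics x = x₀ ± 3.65t.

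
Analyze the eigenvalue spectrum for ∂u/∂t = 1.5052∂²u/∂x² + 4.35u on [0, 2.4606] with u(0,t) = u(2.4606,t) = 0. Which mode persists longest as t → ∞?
Eigenvalues: λₙ = 1.5052n²π²/2.4606² - 4.35.
First three modes:
  n=1: λ₁ = 1.5052π²/2.4606² - 4.35 ≈ -1.896
  n=2: λ₂ = 6.0208π²/2.4606² - 4.35 ≈ 5.465
  n=3: λ₃ = 13.5468π²/2.4606² - 4.35 ≈ 17.733
Since 1.5052π²/2.4606² ≈ 2.454 < 4.35, λ₁ < 0.
The n=1 mode grows fastest (−λₙ is largest for n=1) → dominates.
Asymptotic: u ~ c₁ sin(πx/2.4606) e^{1.896t} (exponential growth at rate −λ₁ ≈ 1.896).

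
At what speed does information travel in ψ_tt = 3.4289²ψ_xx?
Speed = 3.4289. Information travels along characteristics x = x₀ ± 3.4289t.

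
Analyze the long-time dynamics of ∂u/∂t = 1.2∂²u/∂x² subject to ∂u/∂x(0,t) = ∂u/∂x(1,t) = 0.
Long-time behavior: u → constant (steady state). Heat is conserved (no flux at boundaries); solution approaches the spatial average.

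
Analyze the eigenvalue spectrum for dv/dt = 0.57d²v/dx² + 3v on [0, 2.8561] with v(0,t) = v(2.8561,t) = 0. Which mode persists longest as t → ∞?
Eigenvalues: λₙ = 0.57n²π²/2.8561² - 3.
First three modes:
  n=1: λ₁ = 0.57π²/2.8561² - 3 ≈ -2.31
  n=2: λ₂ = 2.28π²/2.8561² - 3 ≈ -0.241
  n=3: λ₃ = 5.13π²/2.8561² - 3 ≈ 3.207
Since 0.57π²/2.8561² ≈ 0.69 < 3, λ₁ < 0.
The n=1 mode grows fastest (−λₙ is largest for n=1) → dominates.
Asymptotic: v ~ c₁ sin(πx/2.8561) e^{2.31t} (exponential growth at rate −λ₁ ≈ 2.31).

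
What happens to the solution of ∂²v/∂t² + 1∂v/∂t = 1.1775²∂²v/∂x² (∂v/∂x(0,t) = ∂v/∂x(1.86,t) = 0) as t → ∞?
v → constant (steady state). Damping (γ=1) dissipates the nonconstant modes; with Neumann BCs the spatial average obeys M''+γM'=0 and tends to a finite limit.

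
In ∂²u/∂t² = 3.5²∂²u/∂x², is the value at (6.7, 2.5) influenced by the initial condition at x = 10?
Yes. The domain of dependence is [-2.05, 15.45], and 10 ∈ [-2.05, 15.45].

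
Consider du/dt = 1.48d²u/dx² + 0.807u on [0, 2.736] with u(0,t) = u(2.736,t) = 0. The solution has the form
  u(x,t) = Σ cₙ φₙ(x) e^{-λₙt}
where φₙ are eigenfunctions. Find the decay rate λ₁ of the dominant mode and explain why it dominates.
Eigenvalues: λₙ = 1.48n²π²/2.736² - 0.807.
First three modes:
  n=1: λ₁ = 1.48π²/2.736² - 0.807 ≈ 1.144
  n=2: λ₂ = 5.92π²/2.736² - 0.807 ≈ 6.998
  n=3: λ₃ = 13.32π²/2.736² - 0.807 ≈ 16.755
Since 1.48π²/2.736² ≈ 1.951 > 0.807, all λₙ > 0.
The n=1 mode decays slowest → dominates as t → ∞.
Asymptotic: u ~ c₁ sin(πx/2.736) e^{-λ₁t} with decay rate λ₁ ≈ 1.144.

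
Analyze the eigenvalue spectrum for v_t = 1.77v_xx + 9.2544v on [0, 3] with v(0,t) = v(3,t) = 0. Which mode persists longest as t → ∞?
Eigenvalues: λₙ = 1.77n²π²/3² - 9.2544.
First three modes:
  n=1: λ₁ = 1.77π²/3² - 9.2544 ≈ -7.313
  n=2: λ₂ = 7.08π²/3² - 9.2544 ≈ -1.49
  n=3: λ₃ = 15.93π²/3² - 9.2544 ≈ 8.215
Since 1.77π²/3² ≈ 1.941 < 9.2544, λ₁ < 0.
The n=1 mode grows fastest (−λₙ is largest for n=1) → dominates.
Asymptotic: v ~ c₁ sin(πx/3) e^{7.313t} (exponential growth at rate −λ₁ ≈ 7.313).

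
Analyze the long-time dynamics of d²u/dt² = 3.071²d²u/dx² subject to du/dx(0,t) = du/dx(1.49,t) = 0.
Long-time behavior: u oscillates about a mean that drifts linearly in t (generically unbounded; no decay). There is no damping, so the nonconstant modes persist as standing waves (energy conserved, no decay). But with Neumann conditions at both ends the constant mode has eigenvalue 0: the spatial mean M(t) of u satisfies M'' = 0, so M(t) = M(0) + M'(0)·t. Unless the initial velocity has zero mean (∫u_t(x,0)dx = 0), the solution grows linearly in t (unbounded, though not exponentially); if it does have zero mean, the solution stays bounded and simply oscillates.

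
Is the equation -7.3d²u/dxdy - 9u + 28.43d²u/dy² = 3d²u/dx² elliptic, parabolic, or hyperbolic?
Rewriting in standard form: -3d²u/dx² - 7.3d²u/dxdy + 28.43d²u/dy² - 9u = 0. Computing B² - 4AC with A = -3, B = -7.3, C = 28.43: discriminant = 394.45 (positive). Answer: hyperbolic.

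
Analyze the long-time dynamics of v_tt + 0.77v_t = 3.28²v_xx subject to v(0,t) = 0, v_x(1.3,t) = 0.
Long-time behavior: v → 0. Damping (γ=0.77) dissipates energy; oscillations decay exponentially.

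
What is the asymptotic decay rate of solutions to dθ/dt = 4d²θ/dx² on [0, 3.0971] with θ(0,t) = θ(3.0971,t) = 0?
Eigenvalues: λₙ = 4n²π²/3.0971².
First three modes:
  n=1: λ₁ = 4π²/3.0971² ≈ 4.116
  n=2: λ₂ = 16π²/3.0971² ≈ 16.463 (4× faster decay)
  n=3: λ₃ = 36π²/3.0971² ≈ 37.042 (9× faster decay)
As t → ∞, higher modes decay exponentially faster. The n=1 mode dominates: θ ~ c₁ sin(πx/3.0971) e^{-λ₁t}.
Decay rate: λ₁ = 4π²/3.0971² ≈ 4.116.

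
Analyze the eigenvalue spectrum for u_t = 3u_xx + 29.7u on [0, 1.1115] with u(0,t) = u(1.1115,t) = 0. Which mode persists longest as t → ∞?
Eigenvalues: λₙ = 3n²π²/1.1115² - 29.7.
First three modes:
  n=1: λ₁ = 3π²/1.1115² - 29.7 ≈ -5.734
  n=2: λ₂ = 12π²/1.1115² - 29.7 ≈ 66.165
  n=3: λ₃ = 27π²/1.1115² - 29.7 ≈ 185.997
Since 3π²/1.1115² ≈ 23.966 < 29.7, λ₁ < 0.
The n=1 mode grows fastest (−λₙ is largest for n=1) → dominates.
Asymptotic: u ~ c₁ sin(πx/1.1115) e^{5.734t} (exponential growth at rate −λ₁ ≈ 5.734).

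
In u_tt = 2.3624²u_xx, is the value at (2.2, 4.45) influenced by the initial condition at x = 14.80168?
No. The domain of dependence is [-8.31268, 12.71268], and 14.80168 is outside this interval.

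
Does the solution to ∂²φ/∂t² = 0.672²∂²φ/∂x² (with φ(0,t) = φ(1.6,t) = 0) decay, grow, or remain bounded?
φ oscillates (no decay). Energy is conserved; the solution oscillates indefinitely as standing waves.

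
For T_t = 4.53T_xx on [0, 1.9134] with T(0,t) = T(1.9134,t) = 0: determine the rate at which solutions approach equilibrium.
Eigenvalues: λₙ = 4.53n²π²/1.9134².
First three modes:
  n=1: λ₁ = 4.53π²/1.9134² ≈ 12.212
  n=2: λ₂ = 18.12π²/1.9134² ≈ 48.848 (4× faster decay)
  n=3: λ₃ = 40.77π²/1.9134² ≈ 109.908 (9× faster decay)
As t → ∞, higher modes decay exponentially faster. The n=1 mode dominates: T ~ c₁ sin(πx/1.9134) e^{-λ₁t}.
Decay rate: λ₁ = 4.53π²/1.9134² ≈ 12.212.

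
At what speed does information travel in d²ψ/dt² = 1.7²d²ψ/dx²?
Speed = 1.7. Information travels along characteristics x = x₀ ± 1.7t.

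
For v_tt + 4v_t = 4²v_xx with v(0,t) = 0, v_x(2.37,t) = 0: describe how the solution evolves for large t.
v → 0. Damping (γ=4) dissipates energy; oscillations decay exponentially.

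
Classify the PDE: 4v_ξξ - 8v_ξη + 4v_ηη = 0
A = 4, B = -8, C = 4. Discriminant B² - 4AC = 0. Since 0 = 0, parabolic.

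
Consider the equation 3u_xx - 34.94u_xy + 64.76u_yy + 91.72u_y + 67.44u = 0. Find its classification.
Hyperbolic. (A = 3, B = -34.94, C = 64.76 gives B² - 4AC = 443.6836.)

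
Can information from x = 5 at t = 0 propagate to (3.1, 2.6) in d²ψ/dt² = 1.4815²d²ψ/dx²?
Yes. The domain of dependence is [-0.7519, 6.9519], and 5 ∈ [-0.7519, 6.9519].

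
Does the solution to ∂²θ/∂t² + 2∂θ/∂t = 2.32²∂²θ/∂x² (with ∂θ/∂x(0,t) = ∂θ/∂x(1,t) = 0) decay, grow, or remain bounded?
θ → constant (steady state). Damping (γ=2) dissipates the nonconstant modes; with Neumann BCs the spatial average obeys M''+γM'=0 and tends to a finite limit.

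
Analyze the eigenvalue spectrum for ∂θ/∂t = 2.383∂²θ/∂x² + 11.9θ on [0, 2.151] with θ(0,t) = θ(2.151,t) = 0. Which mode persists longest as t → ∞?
Eigenvalues: λₙ = 2.383n²π²/2.151² - 11.9.
First three modes:
  n=1: λ₁ = 2.383π²/2.151² - 11.9 ≈ -6.817
  n=2: λ₂ = 9.532π²/2.151² - 11.9 ≈ 8.433
  n=3: λ₃ = 21.447π²/2.151² - 11.9 ≈ 33.849
Since 2.383π²/2.151² ≈ 5.083 < 11.9, λ₁ < 0.
The n=1 mode grows fastest (−λₙ is largest for n=1) → dominates.
Asymptotic: θ ~ c₁ sin(πx/2.151) e^{6.817t} (exponential growth at rate −λ₁ ≈ 6.817).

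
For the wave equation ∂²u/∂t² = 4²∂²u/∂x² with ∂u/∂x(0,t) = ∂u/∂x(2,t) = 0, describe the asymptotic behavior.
u oscillates about a mean that drifts linearly in t (generically unbounded; no decay). There is no damping, so the nonconstant modes persist as standing waves (energy conserved, no decay). But with Neumann conditions at both ends the constant mode has eigenvalue 0: the spatial mean M(t) of u satisfies M'' = 0, so M(t) = M(0) + M'(0)·t. Unless the initial velocity has zero mean (∫u_t(x,0)dx = 0), the solution grows linearly in t (unbounded, though not exponentially); if it does have zero mean, the solution stays bounded and simply oscillates.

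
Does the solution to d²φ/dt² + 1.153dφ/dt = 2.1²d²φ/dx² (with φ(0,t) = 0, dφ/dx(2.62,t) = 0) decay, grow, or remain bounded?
φ → 0. Damping (γ=1.153) dissipates energy; oscillations decay exponentially.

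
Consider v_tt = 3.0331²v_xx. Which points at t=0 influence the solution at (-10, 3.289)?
Domain of dependence: [-19.9758659, -0.0241341]. Signals travel at speed 3.0331, so data within |x - -10| ≤ 3.0331·3.289 = 9.9758659 can reach the point.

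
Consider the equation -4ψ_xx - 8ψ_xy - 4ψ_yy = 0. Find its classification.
Parabolic. (A = -4, B = -8, C = -4 gives B² - 4AC = 0.)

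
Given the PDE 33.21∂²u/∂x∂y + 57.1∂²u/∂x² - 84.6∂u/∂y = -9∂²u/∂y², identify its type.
Rewriting in standard form: 57.1∂²u/∂x² + 33.21∂²u/∂x∂y + 9∂²u/∂y² - 84.6∂u/∂y = 0. The second-order coefficients are A = 57.1, B = 33.21, C = 9. Since B² - 4AC = -952.6959 < 0, this is an elliptic PDE.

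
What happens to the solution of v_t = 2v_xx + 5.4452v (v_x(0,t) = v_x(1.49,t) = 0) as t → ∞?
v grows unboundedly. With Neumann BCs the constant mode has diffusion eigenvalue 0, so any r > 0 makes it grow like e^(5.4452t); solution grows exponentially.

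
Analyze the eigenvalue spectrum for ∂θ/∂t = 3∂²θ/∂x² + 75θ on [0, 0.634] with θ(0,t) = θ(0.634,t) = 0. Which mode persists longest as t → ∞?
Eigenvalues: λₙ = 3n²π²/0.634² - 75.
First three modes:
  n=1: λ₁ = 3π²/0.634² - 75 ≈ -1.338
  n=2: λ₂ = 12π²/0.634² - 75 ≈ 219.647
  n=3: λ₃ = 27π²/0.634² - 75 ≈ 587.956
Since 3π²/0.634² ≈ 73.662 < 75, λ₁ < 0.
The n=1 mode grows fastest (−λₙ is largest for n=1) → dominates.
Asymptotic: θ ~ c₁ sin(πx/0.634) e^{1.338t} (exponential growth at rate −λ₁ ≈ 1.338).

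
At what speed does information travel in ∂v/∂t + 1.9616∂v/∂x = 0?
Speed = 1.9616. Information travels along x - 1.9616t = const (rightward).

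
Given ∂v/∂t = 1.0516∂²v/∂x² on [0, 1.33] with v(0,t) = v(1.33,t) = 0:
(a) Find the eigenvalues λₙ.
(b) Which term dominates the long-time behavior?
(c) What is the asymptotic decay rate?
Eigenvalues: λₙ = 1.0516n²π²/1.33².
First three modes:
  n=1: λ₁ = 1.0516π²/1.33² ≈ 5.867
  n=2: λ₂ = 4.2064π²/1.33² ≈ 23.47 (4× faster decay)
  n=3: λ₃ = 9.4644π²/1.33² ≈ 52.807 (9× faster decay)
As t → ∞, higher modes decay exponentially faster. The n=1 mode dominates: v ~ c₁ sin(πx/1.33) e^{-λ₁t}.
Decay rate: λ₁ = 1.0516π²/1.33² ≈ 5.867.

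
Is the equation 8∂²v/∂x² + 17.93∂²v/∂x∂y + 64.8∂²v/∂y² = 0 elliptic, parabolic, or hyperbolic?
Computing B² - 4AC with A = 8, B = 17.93, C = 64.8: discriminant = -1752.1151 (negative). Answer: elliptic.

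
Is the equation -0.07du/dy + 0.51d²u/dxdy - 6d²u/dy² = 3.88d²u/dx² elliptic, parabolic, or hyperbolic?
Rewriting in standard form: -3.88d²u/dx² + 0.51d²u/dxdy - 6d²u/dy² - 0.07du/dy = 0. Computing B² - 4AC with A = -3.88, B = 0.51, C = -6: discriminant = -92.8599 (negative). Answer: elliptic.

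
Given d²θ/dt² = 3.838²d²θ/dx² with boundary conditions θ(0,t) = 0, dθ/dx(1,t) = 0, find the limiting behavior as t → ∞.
θ oscillates (no decay). Energy is conserved; the solution oscillates indefinitely as standing waves.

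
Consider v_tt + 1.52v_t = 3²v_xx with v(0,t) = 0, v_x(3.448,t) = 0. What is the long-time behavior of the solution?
As t → ∞, v → 0. Damping (γ=1.52) dissipates energy; oscillations decay exponentially.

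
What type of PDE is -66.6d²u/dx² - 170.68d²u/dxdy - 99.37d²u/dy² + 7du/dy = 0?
With A = -66.6, B = -170.68, C = -99.37, the discriminant is 2659.4944. This is a hyperbolic PDE.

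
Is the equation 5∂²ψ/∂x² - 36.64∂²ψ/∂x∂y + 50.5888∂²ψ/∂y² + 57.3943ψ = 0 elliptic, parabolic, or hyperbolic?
Computing B² - 4AC with A = 5, B = -36.64, C = 50.5888: discriminant = 330.7136 (positive). Answer: hyperbolic.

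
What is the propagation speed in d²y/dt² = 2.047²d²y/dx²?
Speed = 2.047. Information travels along characteristics x = x₀ ± 2.047t.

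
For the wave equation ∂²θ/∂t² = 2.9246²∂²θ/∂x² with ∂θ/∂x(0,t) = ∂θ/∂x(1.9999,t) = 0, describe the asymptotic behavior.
θ oscillates about a mean that drifts linearly in t (generically unbounded; no decay). There is no damping, so the nonconstant modes persist as standing waves (energy conserved, no decay). But with Neumann conditions at both ends the constant mode has eigenvalue 0: the spatial mean M(t) of θ satisfies M'' = 0, so M(t) = M(0) + M'(0)·t. Unless the initial velocity has zero mean (∫θ_t(x,0)dx = 0), the solution grows linearly in t (unbounded, though not exponentially); if it does have zero mean, the solution stays bounded and simply oscillates.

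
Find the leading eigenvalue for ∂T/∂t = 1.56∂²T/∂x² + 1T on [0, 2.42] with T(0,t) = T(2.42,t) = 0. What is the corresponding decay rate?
Eigenvalues: λₙ = 1.56n²π²/2.42² - 1.
First three modes:
  n=1: λ₁ = 1.56π²/2.42² - 1 ≈ 1.629
  n=2: λ₂ = 6.24π²/2.42² - 1 ≈ 9.516
  n=3: λ₃ = 14.04π²/2.42² - 1 ≈ 22.661
Since 1.56π²/2.42² ≈ 2.629 > 1, all λₙ > 0.
The n=1 mode decays slowest → dominates as t → ∞.
Asymptotic: T ~ c₁ sin(πx/2.42) e^{-λ₁t} with decay rate λ₁ ≈ 1.629.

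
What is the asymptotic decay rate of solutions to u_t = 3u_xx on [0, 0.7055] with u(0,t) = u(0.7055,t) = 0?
Eigenvalues: λₙ = 3n²π²/0.7055².
First three modes:
  n=1: λ₁ = 3π²/0.7055² ≈ 59.488
  n=2: λ₂ = 12π²/0.7055² ≈ 237.951 (4× faster decay)
  n=3: λ₃ = 27π²/0.7055² ≈ 535.389 (9× faster decay)
As t → ∞, higher modes decay exponentially faster. The n=1 mode dominates: u ~ c₁ sin(πx/0.7055) e^{-λ₁t}.
Decay rate: λ₁ = 3π²/0.7055² ≈ 59.488.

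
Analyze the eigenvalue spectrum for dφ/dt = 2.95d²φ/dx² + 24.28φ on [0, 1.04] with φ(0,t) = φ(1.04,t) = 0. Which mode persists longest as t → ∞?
Eigenvalues: λₙ = 2.95n²π²/1.04² - 24.28.
First three modes:
  n=1: λ₁ = 2.95π²/1.04² - 24.28 ≈ 2.639
  n=2: λ₂ = 11.8π²/1.04² - 24.28 ≈ 83.395
  n=3: λ₃ = 26.55π²/1.04² - 24.28 ≈ 217.989
Since 2.95π²/1.04² ≈ 26.919 > 24.28, all λₙ > 0.
The n=1 mode decays slowest → dominates as t → ∞.
Asymptotic: φ ~ c₁ sin(πx/1.04) e^{-λ₁t} with decay rate λ₁ ≈ 2.639.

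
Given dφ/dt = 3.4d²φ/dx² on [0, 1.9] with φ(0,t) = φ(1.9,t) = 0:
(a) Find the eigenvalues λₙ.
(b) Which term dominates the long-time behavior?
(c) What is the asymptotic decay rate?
Eigenvalues: λₙ = 3.4n²π²/1.9².
First three modes:
  n=1: λ₁ = 3.4π²/1.9² ≈ 9.295
  n=2: λ₂ = 13.6π²/1.9² ≈ 37.182 (4× faster decay)
  n=3: λ₃ = 30.6π²/1.9² ≈ 83.659 (9× faster decay)
As t → ∞, higher modes decay exponentially faster. The n=1 mode dominates: φ ~ c₁ sin(πx/1.9) e^{-λ₁t}.
Decay rate: λ₁ = 3.4π²/1.9² ≈ 9.295.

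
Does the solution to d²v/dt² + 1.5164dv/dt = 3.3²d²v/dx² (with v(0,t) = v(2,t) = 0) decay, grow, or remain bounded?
v → 0. Damping (γ=1.5164) dissipates energy; oscillations decay exponentially.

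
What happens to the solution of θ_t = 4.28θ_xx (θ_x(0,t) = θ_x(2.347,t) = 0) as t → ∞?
θ → constant (steady state). Heat is conserved (no flux at boundaries); solution approaches the spatial average.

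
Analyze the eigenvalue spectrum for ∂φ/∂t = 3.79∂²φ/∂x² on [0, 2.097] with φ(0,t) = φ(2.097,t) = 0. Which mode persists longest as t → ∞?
Eigenvalues: λₙ = 3.79n²π²/2.097².
First three modes:
  n=1: λ₁ = 3.79π²/2.097² ≈ 8.506
  n=2: λ₂ = 15.16π²/2.097² ≈ 34.025 (4× faster decay)
  n=3: λ₃ = 34.11π²/2.097² ≈ 76.557 (9× faster decay)
As t → ∞, higher modes decay exponentially faster. The n=1 mode dominates: φ ~ c₁ sin(πx/2.097) e^{-λ₁t}.
Decay rate: λ₁ = 3.79π²/2.097² ≈ 8.506.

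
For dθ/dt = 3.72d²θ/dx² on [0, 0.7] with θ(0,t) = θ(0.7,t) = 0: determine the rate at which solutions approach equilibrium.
Eigenvalues: λₙ = 3.72n²π²/0.7².
First three modes:
  n=1: λ₁ = 3.72π²/0.7² ≈ 74.928
  n=2: λ₂ = 14.88π²/0.7² ≈ 299.714 (4× faster decay)
  n=3: λ₃ = 33.48π²/0.7² ≈ 674.356 (9× faster decay)
As t → ∞, higher modes decay exponentially faster. The n=1 mode dominates: θ ~ c₁ sin(πx/0.7) e^{-λ₁t}.
Decay rate: λ₁ = 3.72π²/0.7² ≈ 74.928.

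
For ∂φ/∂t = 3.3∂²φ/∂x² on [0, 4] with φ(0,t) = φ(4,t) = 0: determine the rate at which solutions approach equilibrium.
Eigenvalues: λₙ = 3.3n²π²/4².
First three modes:
  n=1: λ₁ = 3.3π²/4² ≈ 2.036
  n=2: λ₂ = 13.2π²/4² ≈ 8.142 (4× faster decay)
  n=3: λ₃ = 29.7π²/4² ≈ 18.32 (9× faster decay)
As t → ∞, higher modes decay exponentially faster. The n=1 mode dominates: φ ~ c₁ sin(πx/4) e^{-λ₁t}.
Decay rate: λ₁ = 3.3π²/4² ≈ 2.036.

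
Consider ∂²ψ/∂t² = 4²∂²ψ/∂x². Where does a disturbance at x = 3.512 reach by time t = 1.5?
Domain of influence: [-2.488, 9.512]. Data at x = 3.512 spreads outward at speed 4.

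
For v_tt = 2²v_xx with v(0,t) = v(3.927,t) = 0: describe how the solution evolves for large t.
v oscillates (no decay). Energy is conserved; the solution oscillates indefinitely as standing waves.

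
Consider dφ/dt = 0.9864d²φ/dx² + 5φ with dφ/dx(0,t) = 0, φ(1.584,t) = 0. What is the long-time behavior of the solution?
As t → ∞, φ grows unboundedly. Reaction dominates diffusion (r=5 > κπ²/(4L²)≈0.97); solution grows exponentially.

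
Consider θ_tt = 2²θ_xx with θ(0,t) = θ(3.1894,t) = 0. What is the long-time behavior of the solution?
As t → ∞, θ oscillates (no decay). Energy is conserved; the solution oscillates indefinitely as standing waves.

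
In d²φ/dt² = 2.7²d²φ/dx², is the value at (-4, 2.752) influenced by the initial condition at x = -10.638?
Yes. The domain of dependence is [-11.4304, 3.4304], and -10.638 ∈ [-11.4304, 3.4304].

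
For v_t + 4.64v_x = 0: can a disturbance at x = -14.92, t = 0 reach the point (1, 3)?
No. Only data at x = -12.92 affects (1, 3). Advection has one-way propagation along characteristics.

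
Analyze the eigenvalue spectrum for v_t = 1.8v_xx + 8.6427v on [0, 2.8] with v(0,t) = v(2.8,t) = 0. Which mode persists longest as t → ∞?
Eigenvalues: λₙ = 1.8n²π²/2.8² - 8.6427.
First three modes:
  n=1: λ₁ = 1.8π²/2.8² - 8.6427 ≈ -6.377
  n=2: λ₂ = 7.2π²/2.8² - 8.6427 ≈ 0.421
  n=3: λ₃ = 16.2π²/2.8² - 8.6427 ≈ 11.751
Since 1.8π²/2.8² ≈ 2.266 < 8.6427, λ₁ < 0.
The n=1 mode grows fastest (−λₙ is largest for n=1) → dominates.
Asymptotic: v ~ c₁ sin(πx/2.8) e^{6.377t} (exponential growth at rate −λ₁ ≈ 6.377).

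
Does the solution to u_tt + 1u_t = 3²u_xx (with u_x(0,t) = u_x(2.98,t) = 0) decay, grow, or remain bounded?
u → constant (steady state). Damping (γ=1) dissipates the nonconstant modes; with Neumann BCs the spatial average obeys M''+γM'=0 and tends to a finite limit.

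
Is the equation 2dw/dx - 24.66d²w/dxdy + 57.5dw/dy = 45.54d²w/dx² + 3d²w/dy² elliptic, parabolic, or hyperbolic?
Rewriting in standard form: -45.54d²w/dx² - 24.66d²w/dxdy - 3d²w/dy² + 2dw/dx + 57.5dw/dy = 0. Computing B² - 4AC with A = -45.54, B = -24.66, C = -3: discriminant = 61.6356 (positive). Answer: hyperbolic.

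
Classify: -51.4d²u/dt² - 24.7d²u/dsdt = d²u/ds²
Rewriting in standard form: -d²u/ds² - 24.7d²u/dsdt - 51.4d²u/dt² = 0. Hyperbolic (discriminant = 404.49).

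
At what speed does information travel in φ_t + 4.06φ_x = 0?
Speed = 4.06. Information travels along x - 4.06t = const (rightward).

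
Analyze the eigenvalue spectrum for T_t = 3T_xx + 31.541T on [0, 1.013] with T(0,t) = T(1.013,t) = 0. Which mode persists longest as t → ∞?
Eigenvalues: λₙ = 3n²π²/1.013² - 31.541.
First three modes:
  n=1: λ₁ = 3π²/1.013² - 31.541 ≈ -2.687
  n=2: λ₂ = 12π²/1.013² - 31.541 ≈ 83.874
  n=3: λ₃ = 27π²/1.013² - 31.541 ≈ 228.143
Since 3π²/1.013² ≈ 28.854 < 31.541, λ₁ < 0.
The n=1 mode grows fastest (−λₙ is largest for n=1) → dominates.
Asymptotic: T ~ c₁ sin(πx/1.013) e^{2.687t} (exponential growth at rate −λ₁ ≈ 2.687).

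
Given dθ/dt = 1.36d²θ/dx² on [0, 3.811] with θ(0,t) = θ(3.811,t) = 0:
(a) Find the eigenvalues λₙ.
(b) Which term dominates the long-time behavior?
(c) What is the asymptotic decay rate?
Eigenvalues: λₙ = 1.36n²π²/3.811².
First three modes:
  n=1: λ₁ = 1.36π²/3.811² ≈ 0.924
  n=2: λ₂ = 5.44π²/3.811² ≈ 3.697 (4× faster decay)
  n=3: λ₃ = 12.24π²/3.811² ≈ 8.318 (9× faster decay)
As t → ∞, higher modes decay exponentially faster. The n=1 mode dominates: θ ~ c₁ sin(πx/3.811) e^{-λ₁t}.
Decay rate: λ₁ = 1.36π²/3.811² ≈ 0.924.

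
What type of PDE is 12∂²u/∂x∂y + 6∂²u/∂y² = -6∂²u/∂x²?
Rewriting in standard form: 6∂²u/∂x² + 12∂²u/∂x∂y + 6∂²u/∂y² = 0. With A = 6, B = 12, C = 6, the discriminant is 0. This is a parabolic PDE.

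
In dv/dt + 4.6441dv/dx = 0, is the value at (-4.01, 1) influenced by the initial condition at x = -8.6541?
Yes. The characteristic through (-4.01, 1) passes through x = -8.6541.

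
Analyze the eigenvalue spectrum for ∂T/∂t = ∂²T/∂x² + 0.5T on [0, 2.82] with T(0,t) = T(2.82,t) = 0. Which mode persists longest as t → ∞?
Eigenvalues: λₙ = n²π²/2.82² - 0.5.
First three modes:
  n=1: λ₁ = π²/2.82² - 0.5 ≈ 0.741
  n=2: λ₂ = 4π²/2.82² - 0.5 ≈ 4.464
  n=3: λ₃ = 9π²/2.82² - 0.5 ≈ 10.67
Since π²/2.82² ≈ 1.241 > 0.5, all λₙ > 0.
The n=1 mode decays slowest → dominates as t → ∞.
Asymptotic: T ~ c₁ sin(πx/2.82) e^{-λ₁t} with decay rate λ₁ ≈ 0.741.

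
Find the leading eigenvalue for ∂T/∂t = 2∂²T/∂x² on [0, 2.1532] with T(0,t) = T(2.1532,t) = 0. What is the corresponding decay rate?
Eigenvalues: λₙ = 2n²π²/2.1532².
First three modes:
  n=1: λ₁ = 2π²/2.1532² ≈ 4.258
  n=2: λ₂ = 8π²/2.1532² ≈ 17.03 (4× faster decay)
  n=3: λ₃ = 18π²/2.1532² ≈ 38.318 (9× faster decay)
As t → ∞, higher modes decay exponentially faster. The n=1 mode dominates: T ~ c₁ sin(πx/2.1532) e^{-λ₁t}.
Decay rate: λ₁ = 2π²/2.1532² ≈ 4.258.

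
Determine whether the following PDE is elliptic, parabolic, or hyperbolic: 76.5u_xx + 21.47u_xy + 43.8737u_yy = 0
Coefficients: A = 76.5, B = 21.47, C = 43.8737. B² - 4AC = -12964.3913, which is negative, so the equation is elliptic.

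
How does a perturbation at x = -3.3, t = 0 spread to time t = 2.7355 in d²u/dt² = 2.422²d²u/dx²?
Domain of influence: [-9.925381, 3.325381]. Data at x = -3.3 spreads outward at speed 2.422.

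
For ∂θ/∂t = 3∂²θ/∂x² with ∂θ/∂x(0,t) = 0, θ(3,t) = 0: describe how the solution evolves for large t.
θ → 0. Heat escapes through the Dirichlet boundary.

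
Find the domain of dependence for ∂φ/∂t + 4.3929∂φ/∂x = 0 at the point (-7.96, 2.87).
A single point: x = -20.567623. The characteristic through (-7.96, 2.87) is x - 4.3929t = const, so x = -7.96 - 4.3929·2.87 = -20.567623.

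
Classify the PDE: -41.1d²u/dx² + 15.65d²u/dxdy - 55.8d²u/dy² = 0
A = -41.1, B = 15.65, C = -55.8. Discriminant B² - 4AC = -8928.5975. Since -8928.5975 < 0, elliptic.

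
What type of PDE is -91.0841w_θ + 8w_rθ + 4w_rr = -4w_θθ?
Rewriting in standard form: 4w_rr + 8w_rθ + 4w_θθ - 91.0841w_θ = 0. With A = 4, B = 8, C = 4, the discriminant is 0. This is a parabolic PDE.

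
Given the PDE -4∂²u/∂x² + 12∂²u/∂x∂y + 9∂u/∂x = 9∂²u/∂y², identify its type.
Rewriting in standard form: -4∂²u/∂x² + 12∂²u/∂x∂y - 9∂²u/∂y² + 9∂u/∂x = 0. The second-order coefficients are A = -4, B = 12, C = -9. Since B² - 4AC = 0 = 0, this is a parabolic PDE.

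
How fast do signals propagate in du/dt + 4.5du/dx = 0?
Speed = 4.5. Information travels along x - 4.5t = const (rightward).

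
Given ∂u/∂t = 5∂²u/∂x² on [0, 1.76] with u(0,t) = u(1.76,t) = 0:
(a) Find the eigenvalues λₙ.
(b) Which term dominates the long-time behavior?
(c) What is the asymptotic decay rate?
Eigenvalues: λₙ = 5n²π²/1.76².
First three modes:
  n=1: λ₁ = 5π²/1.76² ≈ 15.931
  n=2: λ₂ = 20π²/1.76² ≈ 63.724 (4× faster decay)
  n=3: λ₃ = 45π²/1.76² ≈ 143.379 (9× faster decay)
As t → ∞, higher modes decay exponentially faster. The n=1 mode dominates: u ~ c₁ sin(πx/1.76) e^{-λ₁t}.
Decay rate: λ₁ = 5π²/1.76² ≈ 15.931.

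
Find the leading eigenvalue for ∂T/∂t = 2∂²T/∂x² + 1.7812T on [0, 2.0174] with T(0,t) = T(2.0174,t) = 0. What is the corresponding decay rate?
Eigenvalues: λₙ = 2n²π²/2.0174² - 1.7812.
First three modes:
  n=1: λ₁ = 2π²/2.0174² - 1.7812 ≈ 3.069
  n=2: λ₂ = 8π²/2.0174² - 1.7812 ≈ 17.619
  n=3: λ₃ = 18π²/2.0174² - 1.7812 ≈ 41.869
Since 2π²/2.0174² ≈ 4.85 > 1.7812, all λₙ > 0.
The n=1 mode decays slowest → dominates as t → ∞.
Asymptotic: T ~ c₁ sin(πx/2.0174) e^{-λ₁t} with decay rate λ₁ ≈ 3.069.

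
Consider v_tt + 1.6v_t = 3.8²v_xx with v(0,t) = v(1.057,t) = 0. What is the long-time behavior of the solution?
As t → ∞, v → 0. Damping (γ=1.6) dissipates energy; oscillations decay exponentially.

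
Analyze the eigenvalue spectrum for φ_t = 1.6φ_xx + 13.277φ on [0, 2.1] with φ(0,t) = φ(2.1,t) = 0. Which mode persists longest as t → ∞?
Eigenvalues: λₙ = 1.6n²π²/2.1² - 13.277.
First three modes:
  n=1: λ₁ = 1.6π²/2.1² - 13.277 ≈ -9.696
  n=2: λ₂ = 6.4π²/2.1² - 13.277 ≈ 1.046
  n=3: λ₃ = 14.4π²/2.1² - 13.277 ≈ 18.95
Since 1.6π²/2.1² ≈ 3.581 < 13.277, λ₁ < 0.
The n=1 mode grows fastest (−λₙ is largest for n=1) → dominates.
Asymptotic: φ ~ c₁ sin(πx/2.1) e^{9.696t} (exponential growth at rate −λ₁ ≈ 9.696).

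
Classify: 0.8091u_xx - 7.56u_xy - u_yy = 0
Hyperbolic (discriminant = 60.39).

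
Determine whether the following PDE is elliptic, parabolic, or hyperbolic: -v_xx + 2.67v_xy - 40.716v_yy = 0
Coefficients: A = -1, B = 2.67, C = -40.716. B² - 4AC = -155.7351, which is negative, so the equation is elliptic.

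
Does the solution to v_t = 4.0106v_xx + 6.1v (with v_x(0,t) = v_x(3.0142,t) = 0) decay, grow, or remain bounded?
v grows unboundedly. With Neumann BCs the constant mode has diffusion eigenvalue 0, so any r > 0 makes it grow like e^(6.1t); solution grows exponentially.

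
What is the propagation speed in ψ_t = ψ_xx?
Infinite. The heat equation is parabolic, not hyperbolic, so disturbances propagate instantly.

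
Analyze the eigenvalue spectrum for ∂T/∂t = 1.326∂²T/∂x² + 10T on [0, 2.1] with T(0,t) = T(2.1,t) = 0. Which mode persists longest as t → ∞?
Eigenvalues: λₙ = 1.326n²π²/2.1² - 10.
First three modes:
  n=1: λ₁ = 1.326π²/2.1² - 10 ≈ -7.032
  n=2: λ₂ = 5.304π²/2.1² - 10 ≈ 1.87
  n=3: λ₃ = 11.934π²/2.1² - 10 ≈ 16.708
Since 1.326π²/2.1² ≈ 2.968 < 10, λ₁ < 0.
The n=1 mode grows fastest (−λₙ is largest for n=1) → dominates.
Asymptotic: T ~ c₁ sin(πx/2.1) e^{7.032t} (exponential growth at rate −λ₁ ≈ 7.032).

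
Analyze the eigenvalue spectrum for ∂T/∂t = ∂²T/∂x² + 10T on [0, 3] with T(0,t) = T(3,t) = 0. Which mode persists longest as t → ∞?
Eigenvalues: λₙ = n²π²/3² - 10.
First three modes:
  n=1: λ₁ = π²/3² - 10 ≈ -8.903
  n=2: λ₂ = 4π²/3² - 10 ≈ -5.614
  n=3: λ₃ = 9π²/3² - 10 ≈ -0.13
Since π²/3² ≈ 1.097 < 10, λ₁ < 0.
The n=1 mode grows fastest (−λₙ is largest for n=1) → dominates.
Asymptotic: T ~ c₁ sin(πx/3) e^{8.903t} (exponential growth at rate −λ₁ ≈ 8.903).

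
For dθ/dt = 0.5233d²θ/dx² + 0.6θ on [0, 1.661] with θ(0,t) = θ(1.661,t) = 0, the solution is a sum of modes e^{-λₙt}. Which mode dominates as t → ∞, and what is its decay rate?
Eigenvalues: λₙ = 0.5233n²π²/1.661² - 0.6.
First three modes:
  n=1: λ₁ = 0.5233π²/1.661² - 0.6 ≈ 1.272
  n=2: λ₂ = 2.0932π²/1.661² - 0.6 ≈ 6.888
  n=3: λ₃ = 4.7097π²/1.661² - 0.6 ≈ 16.248
Since 0.5233π²/1.661² ≈ 1.872 > 0.6, all λₙ > 0.
The n=1 mode decays slowest → dominates as t → ∞.
Asymptotic: θ ~ c₁ sin(πx/1.661) e^{-λ₁t} with decay rate λ₁ ≈ 1.272.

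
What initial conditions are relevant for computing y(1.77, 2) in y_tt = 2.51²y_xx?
Domain of dependence: [-3.25, 6.79]. Signals travel at speed 2.51, so data within |x - 1.77| ≤ 2.51·2 = 5.02 can reach the point.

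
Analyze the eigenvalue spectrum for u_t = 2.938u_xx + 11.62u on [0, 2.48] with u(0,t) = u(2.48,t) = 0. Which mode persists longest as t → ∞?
Eigenvalues: λₙ = 2.938n²π²/2.48² - 11.62.
First three modes:
  n=1: λ₁ = 2.938π²/2.48² - 11.62 ≈ -6.905
  n=2: λ₂ = 11.752π²/2.48² - 11.62 ≈ 7.239
  n=3: λ₃ = 26.442π²/2.48² - 11.62 ≈ 30.812
Since 2.938π²/2.48² ≈ 4.715 < 11.62, λ₁ < 0.
The n=1 mode grows fastest (−λₙ is largest for n=1) → dominates.
Asymptotic: u ~ c₁ sin(πx/2.48) e^{6.905t} (exponential growth at rate −λ₁ ≈ 6.905).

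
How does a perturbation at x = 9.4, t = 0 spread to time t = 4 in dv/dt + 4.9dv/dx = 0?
At x = 29. The characteristic carries data from (9.4, 0) to (29, 4).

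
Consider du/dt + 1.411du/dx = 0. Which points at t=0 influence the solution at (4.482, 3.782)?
A single point: x = -0.854402. The characteristic through (4.482, 3.782) is x - 1.411t = const, so x = 4.482 - 1.411·3.782 = -0.854402.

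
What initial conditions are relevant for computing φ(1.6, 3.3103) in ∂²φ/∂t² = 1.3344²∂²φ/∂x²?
Domain of dependence: [-2.81726432, 6.01726432]. Signals travel at speed 1.3344, so data within |x - 1.6| ≤ 1.3344·3.3103 = 4.41726432 can reach the point.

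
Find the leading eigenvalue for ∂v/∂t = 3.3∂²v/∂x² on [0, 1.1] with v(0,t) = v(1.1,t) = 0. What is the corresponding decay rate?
Eigenvalues: λₙ = 3.3n²π²/1.1².
First three modes:
  n=1: λ₁ = 3.3π²/1.1² ≈ 26.917
  n=2: λ₂ = 13.2π²/1.1² ≈ 107.668 (4× faster decay)
  n=3: λ₃ = 29.7π²/1.1² ≈ 242.254 (9× faster decay)
As t → ∞, higher modes decay exponentially faster. The n=1 mode dominates: v ~ c₁ sin(πx/1.1) e^{-λ₁t}.
Decay rate: λ₁ = 3.3π²/1.1² ≈ 26.917.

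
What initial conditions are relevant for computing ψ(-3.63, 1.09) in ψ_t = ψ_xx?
The entire real line. The heat equation has infinite propagation speed: any initial disturbance instantly affects all points (though exponentially small far away).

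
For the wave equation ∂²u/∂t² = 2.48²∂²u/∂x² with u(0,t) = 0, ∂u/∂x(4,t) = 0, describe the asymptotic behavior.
u oscillates (no decay). Energy is conserved; the solution oscillates indefinitely as standing waves.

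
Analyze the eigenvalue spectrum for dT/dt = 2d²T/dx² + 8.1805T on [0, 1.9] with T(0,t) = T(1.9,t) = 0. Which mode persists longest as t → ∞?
Eigenvalues: λₙ = 2n²π²/1.9² - 8.1805.
First three modes:
  n=1: λ₁ = 2π²/1.9² - 8.1805 ≈ -2.713
  n=2: λ₂ = 8π²/1.9² - 8.1805 ≈ 13.691
  n=3: λ₃ = 18π²/1.9² - 8.1805 ≈ 41.031
Since 2π²/1.9² ≈ 5.468 < 8.1805, λ₁ < 0.
The n=1 mode grows fastest (−λₙ is largest for n=1) → dominates.
Asymptotic: T ~ c₁ sin(πx/1.9) e^{2.713t} (exponential growth at rate −λ₁ ≈ 2.713).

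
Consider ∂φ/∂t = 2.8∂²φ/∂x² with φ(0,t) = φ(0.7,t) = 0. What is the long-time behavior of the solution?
As t → ∞, φ → 0. Heat diffuses out through both boundaries.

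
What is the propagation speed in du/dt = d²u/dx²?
Infinite. The heat equation is parabolic, not hyperbolic, so disturbances propagate instantly.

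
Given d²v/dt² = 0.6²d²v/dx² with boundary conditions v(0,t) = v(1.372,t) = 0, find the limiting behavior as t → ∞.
v oscillates (no decay). Energy is conserved; the solution oscillates indefinitely as standing waves.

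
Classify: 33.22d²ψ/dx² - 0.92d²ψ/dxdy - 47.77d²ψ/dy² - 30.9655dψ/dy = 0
Hyperbolic (discriminant = 6348.524).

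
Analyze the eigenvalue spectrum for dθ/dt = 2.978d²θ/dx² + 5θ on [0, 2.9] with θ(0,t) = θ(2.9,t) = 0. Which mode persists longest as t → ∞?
Eigenvalues: λₙ = 2.978n²π²/2.9² - 5.
First three modes:
  n=1: λ₁ = 2.978π²/2.9² - 5 ≈ -1.505
  n=2: λ₂ = 11.912π²/2.9² - 5 ≈ 8.979
  n=3: λ₃ = 26.802π²/2.9² - 5 ≈ 26.454
Since 2.978π²/2.9² ≈ 3.495 < 5, λ₁ < 0.
The n=1 mode grows fastest (−λₙ is largest for n=1) → dominates.
Asymptotic: θ ~ c₁ sin(πx/2.9) e^{1.505t} (exponential growth at rate −λ₁ ≈ 1.505).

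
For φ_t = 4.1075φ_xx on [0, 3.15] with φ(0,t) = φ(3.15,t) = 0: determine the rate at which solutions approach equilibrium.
Eigenvalues: λₙ = 4.1075n²π²/3.15².
First three modes:
  n=1: λ₁ = 4.1075π²/3.15² ≈ 4.086
  n=2: λ₂ = 16.43π²/3.15² ≈ 16.342 (4× faster decay)
  n=3: λ₃ = 36.9675π²/3.15² ≈ 36.77 (9× faster decay)
As t → ∞, higher modes decay exponentially faster. The n=1 mode dominates: φ ~ c₁ sin(πx/3.15) e^{-λ₁t}.
Decay rate: λ₁ = 4.1075π²/3.15² ≈ 4.086.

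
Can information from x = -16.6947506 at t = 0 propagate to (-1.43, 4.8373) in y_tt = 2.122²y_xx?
No. The domain of dependence is [-11.6947506, 8.8347506], and -16.6947506 is outside this interval.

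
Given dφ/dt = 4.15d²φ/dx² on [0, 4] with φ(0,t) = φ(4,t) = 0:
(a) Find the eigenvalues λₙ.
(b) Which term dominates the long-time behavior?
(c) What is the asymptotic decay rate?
Eigenvalues: λₙ = 4.15n²π²/4².
First three modes:
  n=1: λ₁ = 4.15π²/4² ≈ 2.56
  n=2: λ₂ = 16.6π²/4² ≈ 10.24 (4× faster decay)
  n=3: λ₃ = 37.35π²/4² ≈ 23.039 (9× faster decay)
As t → ∞, higher modes decay exponentially faster. The n=1 mode dominates: φ ~ c₁ sin(πx/4) e^{-λ₁t}.
Decay rate: λ₁ = 4.15π²/4² ≈ 2.56.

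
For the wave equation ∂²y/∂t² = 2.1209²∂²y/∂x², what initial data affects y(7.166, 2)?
Domain of dependence: [2.9242, 11.4078]. Signals travel at speed 2.1209, so data within |x - 7.166| ≤ 2.1209·2 = 4.2418 can reach the point.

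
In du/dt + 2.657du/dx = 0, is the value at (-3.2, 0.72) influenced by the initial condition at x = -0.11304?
No. Only data at x = -5.11304 affects (-3.2, 0.72). Advection has one-way propagation along characteristics.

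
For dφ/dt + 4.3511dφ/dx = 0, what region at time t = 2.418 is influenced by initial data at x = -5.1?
At x = 5.4209598. The characteristic carries data from (-5.1, 0) to (5.4209598, 2.418).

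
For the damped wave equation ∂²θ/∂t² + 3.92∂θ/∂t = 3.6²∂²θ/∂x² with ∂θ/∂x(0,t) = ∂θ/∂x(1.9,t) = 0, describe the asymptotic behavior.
θ → constant (steady state). Damping (γ=3.92) dissipates the nonconstant modes; with Neumann BCs the spatial average obeys M''+γM'=0 and tends to a finite limit.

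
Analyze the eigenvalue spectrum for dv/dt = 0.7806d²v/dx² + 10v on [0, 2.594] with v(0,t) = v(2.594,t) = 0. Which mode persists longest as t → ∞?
Eigenvalues: λₙ = 0.7806n²π²/2.594² - 10.
First three modes:
  n=1: λ₁ = 0.7806π²/2.594² - 10 ≈ -8.855
  n=2: λ₂ = 3.1224π²/2.594² - 10 ≈ -5.42
  n=3: λ₃ = 7.0254π²/2.594² - 10 ≈ 0.305
Since 0.7806π²/2.594² ≈ 1.145 < 10, λ₁ < 0.
The n=1 mode grows fastest (−λₙ is largest for n=1) → dominates.
Asymptotic: v ~ c₁ sin(πx/2.594) e^{8.855t} (exponential growth at rate −λ₁ ≈ 8.855).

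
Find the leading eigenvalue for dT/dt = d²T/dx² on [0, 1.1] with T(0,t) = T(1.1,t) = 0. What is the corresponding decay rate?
Eigenvalues: λₙ = n²π²/1.1².
First three modes:
  n=1: λ₁ = π²/1.1² ≈ 8.157
  n=2: λ₂ = 4π²/1.1² ≈ 32.627 (4× faster decay)
  n=3: λ₃ = 9π²/1.1² ≈ 73.41 (9× faster decay)
As t → ∞, higher modes decay exponentially faster. The n=1 mode dominates: T ~ c₁ sin(πx/1.1) e^{-λ₁t}.
Decay rate: λ₁ = π²/1.1² ≈ 8.157.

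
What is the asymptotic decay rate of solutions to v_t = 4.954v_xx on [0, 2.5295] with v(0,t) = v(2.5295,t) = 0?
Eigenvalues: λₙ = 4.954n²π²/2.5295².
First three modes:
  n=1: λ₁ = 4.954π²/2.5295² ≈ 7.642
  n=2: λ₂ = 19.816π²/2.5295² ≈ 30.567 (4× faster decay)
  n=3: λ₃ = 44.586π²/2.5295² ≈ 68.775 (9× faster decay)
As t → ∞, higher modes decay exponentially faster. The n=1 mode dominates: v ~ c₁ sin(πx/2.5295) e^{-λ₁t}.
Decay rate: λ₁ = 4.954π²/2.5295² ≈ 7.642.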